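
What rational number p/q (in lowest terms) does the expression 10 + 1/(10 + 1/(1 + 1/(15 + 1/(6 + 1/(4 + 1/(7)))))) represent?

Start with 7.
4 + 1/(7/1) = 4 + 1/7 = 29/7
6 + 1/(29/7) = 6 + 7/29 = 181/29
15 + 1/(181/29) = 15 + 29/181 = 2744/181
1 + 1/(2744/181) = 1 + 181/2744 = 2925/2744
10 + 1/(2925/2744) = 10 + 2744/2925 = 31994/2925
10 + 1/(31994/2925) = 10 + 2925/31994 = 322865/31994

322865/31994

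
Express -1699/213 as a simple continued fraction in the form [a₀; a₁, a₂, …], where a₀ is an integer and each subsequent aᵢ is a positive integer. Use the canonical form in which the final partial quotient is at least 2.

[-8; 42, 1, 1, 2]

⌊-1699/213⌋ = -8, remainder 5
⌊213/5⌋ = 42, remainder 3
⌊5/3⌋ = 1, remainder 2
⌊3/2⌋ = 1, remainder 1
⌊2/1⌋ = 2, remainder 0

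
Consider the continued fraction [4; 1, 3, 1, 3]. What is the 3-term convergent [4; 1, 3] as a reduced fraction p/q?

Start with 3.
1 + 1/(3/1) = 1 + 1/3 = 4/3
4 + 1/(4/3) = 4 + 3/4 = 19/4

19/4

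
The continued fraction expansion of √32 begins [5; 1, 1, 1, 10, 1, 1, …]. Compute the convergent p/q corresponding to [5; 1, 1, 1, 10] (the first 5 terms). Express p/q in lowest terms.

Start with 10.
1 + 1/(10/1) = 1 + 1/10 = 11/10
1 + 1/(11/10) = 1 + 10/11 = 21/11
1 + 1/(21/11) = 1 + 11/21 = 32/21
5 + 1/(32/21) = 5 + 21/32 = 181/32

181/32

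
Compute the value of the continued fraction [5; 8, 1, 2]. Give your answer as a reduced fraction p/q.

133/26

Start with 2.
1 + 1/(2/1) = 1 + 1/2 = 3/2
8 + 1/(3/2) = 8 + 2/3 = 26/3
5 + 1/(26/3) = 5 + 3/26 = 133/26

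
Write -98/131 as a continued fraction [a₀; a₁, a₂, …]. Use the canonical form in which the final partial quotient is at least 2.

Repeatedly divide and take the remainder:
-98 ÷ 131 → quotient -1, remainder 33
131 ÷ 33 → quotient 3, remainder 32
33 ÷ 32 → quotient 1, remainder 1
32 ÷ 1 → quotient 32, remainder 0

[-1; 3, 1, 32]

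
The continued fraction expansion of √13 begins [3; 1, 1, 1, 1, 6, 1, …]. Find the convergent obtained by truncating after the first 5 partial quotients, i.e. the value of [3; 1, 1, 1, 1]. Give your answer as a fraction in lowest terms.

Start with 1.
1 + 1/(1/1) = 1 + 1/1 = 2/1
1 + 1/(2/1) = 1 + 1/2 = 3/2
1 + 1/(3/2) = 1 + 2/3 = 5/3
3 + 1/(5/3) = 3 + 3/5 = 18/5

18/5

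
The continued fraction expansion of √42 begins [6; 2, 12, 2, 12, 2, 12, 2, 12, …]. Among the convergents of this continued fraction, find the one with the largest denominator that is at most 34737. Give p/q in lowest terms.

List convergents until the denominator exceeds the bound:
a_0 = 6: 6/1  (≤ bound)
a_1 = 2: 13/2  (≤ bound)
a_2 = 12: 162/25  (≤ bound)
a_3 = 2: 337/52  (≤ bound)
a_4 = 12: 4206/649  (≤ bound)
a_5 = 2: 8749/1350  (≤ bound)
a_6 = 12: 109194/16849  (≤ bound)
a_7 = 2: 227137/35048  (> 34737, stop)

109194/16849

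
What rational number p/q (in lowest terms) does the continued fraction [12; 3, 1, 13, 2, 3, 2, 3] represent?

Work from the innermost term outward:
Start with 3.
2 + 1/(3/1) = 2 + 1/3 = 7/3
3 + 1/(7/3) = 3 + 3/7 = 24/7
2 + 1/(24/7) = 2 + 7/24 = 55/24
13 + 1/(55/24) = 13 + 24/55 = 739/55
1 + 1/(739/55) = 1 + 55/739 = 794/739
3 + 1/(794/739) = 3 + 739/794 = 3121/794
12 + 1/(3121/794) = 12 + 794/3121 = 38246/3121

38246/3121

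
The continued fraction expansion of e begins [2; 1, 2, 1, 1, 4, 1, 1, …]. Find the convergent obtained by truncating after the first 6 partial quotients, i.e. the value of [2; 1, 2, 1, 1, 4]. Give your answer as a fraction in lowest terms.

87/32

Start with 4.
1 + 1/(4/1) = 1 + 1/4 = 5/4
1 + 1/(5/4) = 1 + 4/5 = 9/5
2 + 1/(9/5) = 2 + 5/9 = 23/9
1 + 1/(23/9) = 1 + 9/23 = 32/23
2 + 1/(32/23) = 2 + 23/32 = 87/32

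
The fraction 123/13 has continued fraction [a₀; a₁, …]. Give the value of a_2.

123 = 9·13 + 6, so a_0 = 9
13 = 2·6 + 1, so a_1 = 2
6 = 6·1 + 0, so a_2 = 6

6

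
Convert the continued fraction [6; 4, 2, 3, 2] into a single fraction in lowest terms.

a_0 = 6: 6/1
a_1 = 4: 25/4
a_2 = 2: 56/9
a_3 = 3: 193/31
a_4 = 2: 442/71

442/71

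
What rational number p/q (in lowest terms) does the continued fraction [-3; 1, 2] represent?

-7/3

a_0 = -3: -3/1
a_1 = 1: -2/1
a_2 = 2: -7/3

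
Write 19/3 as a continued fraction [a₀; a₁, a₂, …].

[6; 3]

19 ÷ 3 → quotient 6, remainder 1
3 ÷ 1 → quotient 3, remainder 0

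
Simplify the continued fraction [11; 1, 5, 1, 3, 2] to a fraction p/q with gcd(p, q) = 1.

Compute successive convergents:
a_0 = 11: 11/1
a_1 = 1: 12/1
a_2 = 5: 71/6
a_3 = 1: 83/7
a_4 = 3: 320/27
a_5 = 2: 723/61

723/61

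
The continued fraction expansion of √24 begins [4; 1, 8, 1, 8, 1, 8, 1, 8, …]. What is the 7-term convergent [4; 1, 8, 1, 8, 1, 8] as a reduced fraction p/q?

a_0 = 4: 4/1
a_1 = 1: 5/1
a_2 = 8: 44/9
a_3 = 1: 49/10
a_4 = 8: 436/89
a_5 = 1: 485/99
a_6 = 8: 4316/881

4316/881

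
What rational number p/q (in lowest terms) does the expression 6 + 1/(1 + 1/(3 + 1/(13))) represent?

358/53

a_0 = 6: 6/1
a_1 = 1: 7/1
a_2 = 3: 27/4
a_3 = 13: 358/53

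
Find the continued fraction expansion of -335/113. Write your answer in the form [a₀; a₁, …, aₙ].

[-3; 28, 4]

-335 = -3·113 + 4, so a_0 = -3
113 = 28·4 + 1, so a_1 = 28
4 = 4·1 + 0, so a_2 = 4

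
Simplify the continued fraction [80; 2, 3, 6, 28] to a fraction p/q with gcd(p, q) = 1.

99655/1239

Start with 28.
6 + 1/(28/1) = 6 + 1/28 = 169/28
3 + 1/(169/28) = 3 + 28/169 = 535/169
2 + 1/(535/169) = 2 + 169/535 = 1239/535
80 + 1/(1239/535) = 80 + 535/1239 = 99655/1239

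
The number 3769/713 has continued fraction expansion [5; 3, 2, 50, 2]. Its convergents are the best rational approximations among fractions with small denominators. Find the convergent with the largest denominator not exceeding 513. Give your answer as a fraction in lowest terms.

List convergents until the denominator exceeds the bound:
a_0 = 5: 5/1  (≤ bound)
a_1 = 3: 16/3  (≤ bound)
a_2 = 2: 37/7  (≤ bound)
a_3 = 50: 1866/353  (≤ bound)
a_4 = 2: 3769/713  (> 513, stop)

1866/353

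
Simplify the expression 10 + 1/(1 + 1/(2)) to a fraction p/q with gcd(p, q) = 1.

a_0 = 10: 10/1
a_1 = 1: 11/1
a_2 = 2: 32/3

32/3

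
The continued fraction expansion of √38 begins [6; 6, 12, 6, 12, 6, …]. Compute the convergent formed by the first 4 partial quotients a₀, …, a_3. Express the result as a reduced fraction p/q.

a_0 = 6: 6/1
a_1 = 6: 37/6
a_2 = 12: 450/73
a_3 = 6: 2737/444

2737/444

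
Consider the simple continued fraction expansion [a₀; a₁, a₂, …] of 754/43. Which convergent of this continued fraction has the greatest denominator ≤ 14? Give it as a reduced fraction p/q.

a_0 = 17: 17/1  (≤ bound)
a_1 = 1: 18/1  (≤ bound)
a_2 = 1: 35/2  (≤ bound)
a_3 = 6: 228/13  (≤ bound)
a_4 = 1: 263/15  (> 14, stop)

228/13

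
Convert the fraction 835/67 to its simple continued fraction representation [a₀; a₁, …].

[12; 2, 6, 5]

Run the Euclidean algorithm, recording each quotient:
835 = 12·67 + 31, so a_0 = 12
67 = 2·31 + 5, so a_1 = 2
31 = 6·5 + 1, so a_2 = 6
5 = 5·1 + 0, so a_3 = 5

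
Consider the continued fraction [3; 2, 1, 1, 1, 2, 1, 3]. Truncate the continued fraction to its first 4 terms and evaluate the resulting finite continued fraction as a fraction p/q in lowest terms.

Work from the innermost term outward:
Start with 1.
1 + 1/(1/1) = 1 + 1/1 = 2/1
2 + 1/(2/1) = 2 + 1/2 = 5/2
3 + 1/(5/2) = 3 + 2/5 = 17/5

17/5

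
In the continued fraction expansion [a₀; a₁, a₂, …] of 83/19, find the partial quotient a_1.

Apply division with remainder until the remainder is 0:
83 = 4·19 + 7, so a_0 = 4
19 = 2·7 + 5, so a_1 = 2

2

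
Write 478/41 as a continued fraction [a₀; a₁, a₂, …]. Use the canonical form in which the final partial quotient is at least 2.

478 = 11·41 + 27, so a_0 = 11
41 = 1·27 + 14, so a_1 = 1
27 = 1·14 + 13, so a_2 = 1
14 = 1·13 + 1, so a_3 = 1
13 = 13·1 + 0, so a_4 = 13

[11; 1, 1, 1, 13]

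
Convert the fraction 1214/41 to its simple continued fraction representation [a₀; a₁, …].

[29; 1, 1, 1, 1, 3, 2]

Repeatedly divide and take the remainder:
1214 ÷ 41 → quotient 29, remainder 25
41 ÷ 25 → quotient 1, remainder 16
25 ÷ 16 → quotient 1, remainder 9
16 ÷ 9 → quotient 1, remainder 7
9 ÷ 7 → quotient 1, remainder 2
7 ÷ 2 → quotient 3, remainder 1
2 ÷ 1 → quotient 2, remainder 0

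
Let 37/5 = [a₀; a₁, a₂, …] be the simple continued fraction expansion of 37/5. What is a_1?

37 = 7·5 + 2, so a_0 = 7
5 = 2·2 + 1, so a_1 = 2

2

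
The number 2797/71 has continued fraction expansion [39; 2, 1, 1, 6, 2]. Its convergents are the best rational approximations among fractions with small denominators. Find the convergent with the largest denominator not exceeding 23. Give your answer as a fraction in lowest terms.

197/5

List convergents until the denominator exceeds the bound:
a_0 = 39: 39/1  (≤ bound)
a_1 = 2: 79/2  (≤ bound)
a_2 = 1: 118/3  (≤ bound)
a_3 = 1: 197/5  (≤ bound)
a_4 = 6: 1300/33  (> 23, stop)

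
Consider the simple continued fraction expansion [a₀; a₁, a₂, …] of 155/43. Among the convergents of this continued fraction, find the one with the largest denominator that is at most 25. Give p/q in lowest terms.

a_0 = 3: 3/1  (≤ bound)
a_1 = 1: 4/1  (≤ bound)
a_2 = 1: 7/2  (≤ bound)
a_3 = 1: 11/3  (≤ bound)
a_4 = 1: 18/5  (≤ bound)
a_5 = 8: 155/43  (> 25, stop)

18/5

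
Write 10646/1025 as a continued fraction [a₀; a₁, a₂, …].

[10; 2, 1, 1, 2, 3, 23]

Apply division with remainder until the remainder is 0:
10646 = 10·1025 + 396, so a_0 = 10
1025 = 2·396 + 233, so a_1 = 2
396 = 1·233 + 163, so a_2 = 1
233 = 1·163 + 70, so a_3 = 1
163 = 2·70 + 23, so a_4 = 2
70 = 3·23 + 1, so a_5 = 3
23 = 23·1 + 0, so a_6 = 23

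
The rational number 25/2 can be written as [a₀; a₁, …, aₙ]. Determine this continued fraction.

[12; 2]

25 = 12·2 + 1, so a_0 = 12
2 = 2·1 + 0, so a_1 = 2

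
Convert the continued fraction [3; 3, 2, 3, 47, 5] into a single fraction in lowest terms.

a_0 = 3: 3/1
a_1 = 3: 10/3
a_2 = 2: 23/7
a_3 = 3: 79/24
a_4 = 47: 3736/1135
a_5 = 5: 18759/5699

18759/5699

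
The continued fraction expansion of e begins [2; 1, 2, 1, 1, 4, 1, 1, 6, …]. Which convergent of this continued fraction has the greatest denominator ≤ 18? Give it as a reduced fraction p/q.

a_0 = 2: 2/1  (≤ bound)
a_1 = 1: 3/1  (≤ bound)
a_2 = 2: 8/3  (≤ bound)
a_3 = 1: 11/4  (≤ bound)
a_4 = 1: 19/7  (≤ bound)
a_5 = 4: 87/32  (> 18, stop)

19/7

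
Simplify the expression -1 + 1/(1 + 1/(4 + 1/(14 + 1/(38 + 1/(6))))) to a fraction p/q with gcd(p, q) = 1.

-3212/16289

Start with 6.
38 + 1/(6/1) = 38 + 1/6 = 229/6
14 + 1/(229/6) = 14 + 6/229 = 3212/229
4 + 1/(3212/229) = 4 + 229/3212 = 13077/3212
1 + 1/(13077/3212) = 1 + 3212/13077 = 16289/13077
-1 + 1/(16289/13077) = -1 + 13077/16289 = -3212/16289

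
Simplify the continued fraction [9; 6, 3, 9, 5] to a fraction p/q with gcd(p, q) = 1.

Use the convergent recurrence hₖ = aₖ·hₖ₋₁ + hₖ₋₂ (and likewise for the denominators kₖ):
a_0 = 9: 9/1
a_1 = 6: 55/6
a_2 = 3: 174/19
a_3 = 9: 1621/177
a_4 = 5: 8279/904

8279/904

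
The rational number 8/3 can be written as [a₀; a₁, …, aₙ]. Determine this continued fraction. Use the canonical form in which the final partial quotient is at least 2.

8 = 2·3 + 2, so a_0 = 2
3 = 1·2 + 1, so a_1 = 1
2 = 2·1 + 0, so a_2 = 2

[2; 1, 2]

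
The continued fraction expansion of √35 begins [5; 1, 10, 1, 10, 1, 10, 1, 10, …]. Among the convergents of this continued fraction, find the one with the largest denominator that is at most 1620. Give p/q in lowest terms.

a_0 = 5: 5/1  (≤ bound)
a_1 = 1: 6/1  (≤ bound)
a_2 = 10: 65/11  (≤ bound)
a_3 = 1: 71/12  (≤ bound)
a_4 = 10: 775/131  (≤ bound)
a_5 = 1: 846/143  (≤ bound)
a_6 = 10: 9235/1561  (≤ bound)
a_7 = 1: 10081/1704  (> 1620, stop)

9235/1561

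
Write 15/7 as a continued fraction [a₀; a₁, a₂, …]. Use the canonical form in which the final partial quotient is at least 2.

[2; 7]

Apply division with remainder until the remainder is 0:
15 = 2·7 + 1, so a_0 = 2
7 = 7·1 + 0, so a_1 = 7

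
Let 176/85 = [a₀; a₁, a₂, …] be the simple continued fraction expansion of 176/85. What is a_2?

Apply division with remainder until the remainder is 0:
⌊176/85⌋ = 2, remainder 6
⌊85/6⌋ = 14, remainder 1
⌊6/1⌋ = 6, remainder 0

6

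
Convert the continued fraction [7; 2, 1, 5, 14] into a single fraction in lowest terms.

1772/241

Work from the innermost term outward:
Start with 14.
5 + 1/(14/1) = 5 + 1/14 = 71/14
1 + 1/(71/14) = 1 + 14/71 = 85/71
2 + 1/(85/71) = 2 + 71/85 = 241/85
7 + 1/(241/85) = 7 + 85/241 = 1772/241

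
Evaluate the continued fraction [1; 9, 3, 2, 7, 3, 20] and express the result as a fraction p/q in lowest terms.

Start with 20.
3 + 1/(20/1) = 3 + 1/20 = 61/20
7 + 1/(61/20) = 7 + 20/61 = 447/61
2 + 1/(447/61) = 2 + 61/447 = 955/447
3 + 1/(955/447) = 3 + 447/955 = 3312/955
9 + 1/(3312/955) = 9 + 955/3312 = 30763/3312
1 + 1/(30763/3312) = 1 + 3312/30763 = 34075/30763

34075/30763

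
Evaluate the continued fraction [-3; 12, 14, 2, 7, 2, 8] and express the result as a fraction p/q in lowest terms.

Start with 8.
2 + 1/(8/1) = 2 + 1/8 = 17/8
7 + 1/(17/8) = 7 + 8/17 = 127/17
2 + 1/(127/17) = 2 + 17/127 = 271/127
14 + 1/(271/127) = 14 + 127/271 = 3921/271
12 + 1/(3921/271) = 12 + 271/3921 = 47323/3921
-3 + 1/(47323/3921) = -3 + 3921/47323 = -138048/47323

-138048/47323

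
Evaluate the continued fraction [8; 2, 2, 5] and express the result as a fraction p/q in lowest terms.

227/27

Use the convergent recurrence hₖ = aₖ·hₖ₋₁ + hₖ₋₂ (and likewise for the denominators kₖ):
a_0 = 8: 8/1
a_1 = 2: 17/2
a_2 = 2: 42/5
a_3 = 5: 227/27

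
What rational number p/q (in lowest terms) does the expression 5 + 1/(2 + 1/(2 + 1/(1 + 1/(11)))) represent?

445/82

a_0 = 5: 5/1
a_1 = 2: 11/2
a_2 = 2: 27/5
a_3 = 1: 38/7
a_4 = 11: 445/82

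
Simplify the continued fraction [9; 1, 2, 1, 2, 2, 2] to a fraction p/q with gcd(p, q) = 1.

613/63

Build up convergents one term at a time:
a_0 = 9: 9/1
a_1 = 1: 10/1
a_2 = 2: 29/3
a_3 = 1: 39/4
a_4 = 2: 107/11
a_5 = 2: 253/26
a_6 = 2: 613/63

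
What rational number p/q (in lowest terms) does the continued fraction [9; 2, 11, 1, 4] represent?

Starting at the tail and folding back:
Start with 4.
1 + 1/(4/1) = 1 + 1/4 = 5/4
11 + 1/(5/4) = 11 + 4/5 = 59/5
2 + 1/(59/5) = 2 + 5/59 = 123/59
9 + 1/(123/59) = 9 + 59/123 = 1166/123

1166/123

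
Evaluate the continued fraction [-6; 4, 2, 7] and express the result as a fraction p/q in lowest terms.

Starting at the tail and folding back:
Start with 7.
2 + 1/(7/1) = 2 + 1/7 = 15/7
4 + 1/(15/7) = 4 + 7/15 = 67/15
-6 + 1/(67/15) = -6 + 15/67 = -387/67

-387/67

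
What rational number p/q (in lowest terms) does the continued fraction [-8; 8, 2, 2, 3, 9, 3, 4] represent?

Work from the innermost term outward:
Start with 4.
3 + 1/(4/1) = 3 + 1/4 = 13/4
9 + 1/(13/4) = 9 + 4/13 = 121/13
3 + 1/(121/13) = 3 + 13/121 = 376/121
2 + 1/(376/121) = 2 + 121/376 = 873/376
2 + 1/(873/376) = 2 + 376/873 = 2122/873
8 + 1/(2122/873) = 8 + 873/2122 = 17849/2122
-8 + 1/(17849/2122) = -8 + 2122/17849 = -140670/17849

-140670/17849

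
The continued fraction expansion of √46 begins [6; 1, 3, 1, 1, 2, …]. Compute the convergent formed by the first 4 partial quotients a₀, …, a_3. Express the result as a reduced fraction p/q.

Work from the innermost term outward:
Start with 1.
3 + 1/(1/1) = 3 + 1/1 = 4/1
1 + 1/(4/1) = 1 + 1/4 = 5/4
6 + 1/(5/4) = 6 + 4/5 = 34/5

34/5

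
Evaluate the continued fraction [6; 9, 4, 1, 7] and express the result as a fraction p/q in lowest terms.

2193/359

a_0 = 6: 6/1
a_1 = 9: 55/9
a_2 = 4: 226/37
a_3 = 1: 281/46
a_4 = 7: 2193/359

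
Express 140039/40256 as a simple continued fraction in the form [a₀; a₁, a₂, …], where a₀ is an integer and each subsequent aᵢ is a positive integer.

140039 = 3·40256 + 19271, so a_0 = 3
40256 = 2·19271 + 1714, so a_1 = 2
19271 = 11·1714 + 417, so a_2 = 11
1714 = 4·417 + 46, so a_3 = 4
417 = 9·46 + 3, so a_4 = 9
46 = 15·3 + 1, so a_5 = 15
3 = 3·1 + 0, so a_6 = 3

[3; 2, 11, 4, 9, 15, 3]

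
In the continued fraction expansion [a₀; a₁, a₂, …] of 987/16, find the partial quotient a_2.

2

Apply division with remainder until the remainder is 0:
987 ÷ 16 → quotient 61, remainder 11
16 ÷ 11 → quotient 1, remainder 5
11 ÷ 5 → quotient 2, remainder 1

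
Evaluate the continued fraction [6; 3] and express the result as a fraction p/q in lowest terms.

19/3

Compute successive convergents:
a_0 = 6: 6/1
a_1 = 3: 19/3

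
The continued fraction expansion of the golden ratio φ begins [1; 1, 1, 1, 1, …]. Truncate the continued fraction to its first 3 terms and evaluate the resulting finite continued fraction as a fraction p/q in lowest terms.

Start with 1.
1 + 1/(1/1) = 1 + 1/1 = 2/1
1 + 1/(2/1) = 1 + 1/2 = 3/2

3/2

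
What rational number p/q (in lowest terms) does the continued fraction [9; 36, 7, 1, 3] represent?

Start with 3.
1 + 1/(3/1) = 1 + 1/3 = 4/3
7 + 1/(4/3) = 7 + 3/4 = 31/4
36 + 1/(31/4) = 36 + 4/31 = 1120/31
9 + 1/(1120/31) = 9 + 31/1120 = 10111/1120

10111/1120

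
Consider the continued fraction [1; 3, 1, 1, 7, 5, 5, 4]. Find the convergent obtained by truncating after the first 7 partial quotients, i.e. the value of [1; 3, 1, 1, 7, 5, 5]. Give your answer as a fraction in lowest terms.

Compute successive convergents:
a_0 = 1: 1/1
a_1 = 3: 4/3
a_2 = 1: 5/4
a_3 = 1: 9/7
a_4 = 7: 68/53
a_5 = 5: 349/272
a_6 = 5: 1813/1413

1813/1413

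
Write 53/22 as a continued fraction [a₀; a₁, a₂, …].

Repeatedly divide and take the remainder:
53 ÷ 22 → quotient 2, remainder 9
22 ÷ 9 → quotient 2, remainder 4
9 ÷ 4 → quotient 2, remainder 1
4 ÷ 1 → quotient 4, remainder 0

[2; 2, 2, 4]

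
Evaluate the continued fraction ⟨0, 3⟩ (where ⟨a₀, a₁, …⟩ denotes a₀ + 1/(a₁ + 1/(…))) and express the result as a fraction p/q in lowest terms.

Build up convergents one term at a time:
a_0 = 0: 0/1
a_1 = 3: 1/3

1/3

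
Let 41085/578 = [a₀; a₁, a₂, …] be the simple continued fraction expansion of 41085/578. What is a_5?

4

Apply division with remainder until the remainder is 0:
41085 = 71·578 + 47, so a_0 = 71
578 = 12·47 + 14, so a_1 = 12
47 = 3·14 + 5, so a_2 = 3
14 = 2·5 + 4, so a_3 = 2
5 = 1·4 + 1, so a_4 = 1
4 = 4·1 + 0, so a_5 = 4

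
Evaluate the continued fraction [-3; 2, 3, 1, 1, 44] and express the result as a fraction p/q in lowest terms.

-1827/713

a_0 = -3: -3/1
a_1 = 2: -5/2
a_2 = 3: -18/7
a_3 = 1: -23/9
a_4 = 1: -41/16
a_5 = 44: -1827/713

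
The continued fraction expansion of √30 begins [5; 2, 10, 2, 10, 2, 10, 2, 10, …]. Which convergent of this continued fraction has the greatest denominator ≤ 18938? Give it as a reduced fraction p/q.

List convergents until the denominator exceeds the bound:
a_0 = 5: 5/1  (≤ bound)
a_1 = 2: 11/2  (≤ bound)
a_2 = 10: 115/21  (≤ bound)
a_3 = 2: 241/44  (≤ bound)
a_4 = 10: 2525/461  (≤ bound)
a_5 = 2: 5291/966  (≤ bound)
a_6 = 10: 55435/10121  (≤ bound)
a_7 = 2: 116161/21208  (> 18938, stop)

55435/10121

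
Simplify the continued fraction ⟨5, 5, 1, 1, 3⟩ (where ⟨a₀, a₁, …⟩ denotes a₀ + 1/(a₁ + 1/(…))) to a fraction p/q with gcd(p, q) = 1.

202/39

Starting at the tail and folding back:
Start with 3.
1 + 1/(3/1) = 1 + 1/3 = 4/3
1 + 1/(4/3) = 1 + 3/4 = 7/4
5 + 1/(7/4) = 5 + 4/7 = 39/7
5 + 1/(39/7) = 5 + 7/39 = 202/39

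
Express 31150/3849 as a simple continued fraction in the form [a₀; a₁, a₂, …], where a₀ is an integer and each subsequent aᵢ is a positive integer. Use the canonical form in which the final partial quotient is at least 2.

⌊31150/3849⌋ = 8, remainder 358
⌊3849/358⌋ = 10, remainder 269
⌊358/269⌋ = 1, remainder 89
⌊269/89⌋ = 3, remainder 2
⌊89/2⌋ = 44, remainder 1
⌊2/1⌋ = 2, remainder 0

[8; 10, 1, 3, 44, 2]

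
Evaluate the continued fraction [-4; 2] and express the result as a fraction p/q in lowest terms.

Start with 2.
-4 + 1/(2/1) = -4 + 1/2 = -7/2

-7/2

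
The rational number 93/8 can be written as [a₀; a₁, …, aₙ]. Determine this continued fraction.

93 = 11·8 + 5, so a_0 = 11
8 = 1·5 + 3, so a_1 = 1
5 = 1·3 + 2, so a_2 = 1
3 = 1·2 + 1, so a_3 = 1
2 = 2·1 + 0, so a_4 = 2

[11; 1, 1, 1, 2]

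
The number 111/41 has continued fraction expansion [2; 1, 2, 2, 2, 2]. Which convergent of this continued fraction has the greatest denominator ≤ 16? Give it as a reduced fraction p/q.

a_0 = 2: 2/1  (≤ bound)
a_1 = 1: 3/1  (≤ bound)
a_2 = 2: 8/3  (≤ bound)
a_3 = 2: 19/7  (≤ bound)
a_4 = 2: 46/17  (> 16, stop)

19/7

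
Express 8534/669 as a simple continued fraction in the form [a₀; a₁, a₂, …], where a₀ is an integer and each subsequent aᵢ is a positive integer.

⌊8534/669⌋ = 12, remainder 506
⌊669/506⌋ = 1, remainder 163
⌊506/163⌋ = 3, remainder 17
⌊163/17⌋ = 9, remainder 10
⌊17/10⌋ = 1, remainder 7
⌊10/7⌋ = 1, remainder 3
⌊7/3⌋ = 2, remainder 1
⌊3/1⌋ = 3, remainder 0

[12; 1, 3, 9, 1, 1, 2, 3]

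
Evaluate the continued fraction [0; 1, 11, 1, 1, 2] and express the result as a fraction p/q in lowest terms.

a_0 = 0: 0/1
a_1 = 1: 1/1
a_2 = 11: 11/12
a_3 = 1: 12/13
a_4 = 1: 23/25
a_5 = 2: 58/63

58/63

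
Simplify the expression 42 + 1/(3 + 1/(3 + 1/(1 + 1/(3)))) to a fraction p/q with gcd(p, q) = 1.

Collapse the nested fraction from the inside out:
Start with 3.
1 + 1/(3/1) = 1 + 1/3 = 4/3
3 + 1/(4/3) = 3 + 3/4 = 15/4
3 + 1/(15/4) = 3 + 4/15 = 49/15
42 + 1/(49/15) = 42 + 15/49 = 2073/49

2073/49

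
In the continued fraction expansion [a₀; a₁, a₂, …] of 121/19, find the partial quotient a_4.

2

121 = 6·19 + 7, so a_0 = 6
19 = 2·7 + 5, so a_1 = 2
7 = 1·5 + 2, so a_2 = 1
5 = 2·2 + 1, so a_3 = 2
2 = 2·1 + 0, so a_4 = 2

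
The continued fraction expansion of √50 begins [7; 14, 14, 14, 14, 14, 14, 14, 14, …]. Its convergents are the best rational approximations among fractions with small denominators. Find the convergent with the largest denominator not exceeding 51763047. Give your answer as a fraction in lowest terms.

a_0 = 7: 7/1  (≤ bound)
a_1 = 14: 99/14  (≤ bound)
a_2 = 14: 1393/197  (≤ bound)
a_3 = 14: 19601/2772  (≤ bound)
a_4 = 14: 275807/39005  (≤ bound)
a_5 = 14: 3880899/548842  (≤ bound)
a_6 = 14: 54608393/7722793  (≤ bound)
a_7 = 14: 768398401/108667944  (> 51763047, stop)

54608393/7722793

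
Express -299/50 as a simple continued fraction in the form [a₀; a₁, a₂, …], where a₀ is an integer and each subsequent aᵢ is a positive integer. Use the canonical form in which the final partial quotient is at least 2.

[-6; 50]

-299 ÷ 50 → quotient -6, remainder 1
50 ÷ 1 → quotient 50, remainder 0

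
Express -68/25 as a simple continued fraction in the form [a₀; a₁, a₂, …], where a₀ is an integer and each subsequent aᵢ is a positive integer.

[-3; 3, 1, 1, 3]

⌊-68/25⌋ = -3, remainder 7
⌊25/7⌋ = 3, remainder 4
⌊7/4⌋ = 1, remainder 3
⌊4/3⌋ = 1, remainder 1
⌊3/1⌋ = 3, remainder 0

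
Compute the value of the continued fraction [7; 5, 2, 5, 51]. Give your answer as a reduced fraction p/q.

a_0 = 7: 7/1
a_1 = 5: 36/5
a_2 = 2: 79/11
a_3 = 5: 431/60
a_4 = 51: 22060/3071

22060/3071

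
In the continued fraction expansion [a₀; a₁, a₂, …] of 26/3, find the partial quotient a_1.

Repeatedly divide and take the remainder:
26 = 8·3 + 2, so a_0 = 8
3 = 1·2 + 1, so a_1 = 1

1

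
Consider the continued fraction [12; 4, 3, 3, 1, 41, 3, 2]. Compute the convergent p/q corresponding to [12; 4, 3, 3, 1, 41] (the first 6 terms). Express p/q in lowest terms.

28611/2339

a_0 = 12: 12/1
a_1 = 4: 49/4
a_2 = 3: 159/13
a_3 = 3: 526/43
a_4 = 1: 685/56
a_5 = 41: 28611/2339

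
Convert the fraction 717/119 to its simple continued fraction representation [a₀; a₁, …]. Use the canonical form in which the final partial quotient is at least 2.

[6; 39, 1, 2]

⌊717/119⌋ = 6, remainder 3
⌊119/3⌋ = 39, remainder 2
⌊3/2⌋ = 1, remainder 1
⌊2/1⌋ = 2, remainder 0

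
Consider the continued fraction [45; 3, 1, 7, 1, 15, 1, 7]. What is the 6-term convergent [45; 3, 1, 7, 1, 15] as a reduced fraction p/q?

Use the convergent recurrence hₖ = aₖ·hₖ₋₁ + hₖ₋₂ (and likewise for the denominators kₖ):
a_0 = 45: 45/1
a_1 = 3: 136/3
a_2 = 1: 181/4
a_3 = 7: 1403/31
a_4 = 1: 1584/35
a_5 = 15: 25163/556

25163/556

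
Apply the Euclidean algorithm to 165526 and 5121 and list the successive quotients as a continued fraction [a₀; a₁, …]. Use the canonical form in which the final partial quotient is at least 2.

[32; 3, 10, 2, 2, 15, 2]

Repeatedly divide and take the remainder:
165526 = 32·5121 + 1654, so a_0 = 32
5121 = 3·1654 + 159, so a_1 = 3
1654 = 10·159 + 64, so a_2 = 10
159 = 2·64 + 31, so a_3 = 2
64 = 2·31 + 2, so a_4 = 2
31 = 15·2 + 1, so a_5 = 15
2 = 2·1 + 0, so a_6 = 2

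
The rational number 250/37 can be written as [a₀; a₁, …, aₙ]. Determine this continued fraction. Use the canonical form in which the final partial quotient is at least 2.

[6; 1, 3, 9]

Repeatedly divide and take the remainder:
⌊250/37⌋ = 6, remainder 28
⌊37/28⌋ = 1, remainder 9
⌊28/9⌋ = 3, remainder 1
⌊9/1⌋ = 9, remainder 0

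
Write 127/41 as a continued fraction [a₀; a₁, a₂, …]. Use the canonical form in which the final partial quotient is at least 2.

[3; 10, 4]

127 = 3·41 + 4, so a_0 = 3
41 = 10·4 + 1, so a_1 = 10
4 = 4·1 + 0, so a_2 = 4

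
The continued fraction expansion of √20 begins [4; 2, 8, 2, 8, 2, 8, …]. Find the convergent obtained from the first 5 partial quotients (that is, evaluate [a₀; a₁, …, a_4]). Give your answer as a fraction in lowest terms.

Build up convergents one term at a time:
a_0 = 4: 4/1
a_1 = 2: 9/2
a_2 = 8: 76/17
a_3 = 2: 161/36
a_4 = 8: 1364/305

1364/305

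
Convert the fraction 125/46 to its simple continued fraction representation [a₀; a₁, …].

[2; 1, 2, 1, 1, 6]

Repeatedly divide and take the remainder:
125 = 2·46 + 33, so a_0 = 2
46 = 1·33 + 13, so a_1 = 1
33 = 2·13 + 7, so a_2 = 2
13 = 1·7 + 6, so a_3 = 1
7 = 1·6 + 1, so a_4 = 1
6 = 6·1 + 0, so a_5 = 6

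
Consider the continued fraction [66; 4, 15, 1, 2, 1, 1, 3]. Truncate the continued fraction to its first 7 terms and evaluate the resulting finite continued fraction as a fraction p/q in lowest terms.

29612/447

Compute successive convergents:
a_0 = 66: 66/1
a_1 = 4: 265/4
a_2 = 15: 4041/61
a_3 = 1: 4306/65
a_4 = 2: 12653/191
a_5 = 1: 16959/256
a_6 = 1: 29612/447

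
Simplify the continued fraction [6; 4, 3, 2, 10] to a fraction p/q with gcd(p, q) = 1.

1951/313

a_0 = 6: 6/1
a_1 = 4: 25/4
a_2 = 3: 81/13
a_3 = 2: 187/30
a_4 = 10: 1951/313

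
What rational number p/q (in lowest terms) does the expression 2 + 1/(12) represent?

25/12

Start with 12.
2 + 1/(12/1) = 2 + 1/12 = 25/12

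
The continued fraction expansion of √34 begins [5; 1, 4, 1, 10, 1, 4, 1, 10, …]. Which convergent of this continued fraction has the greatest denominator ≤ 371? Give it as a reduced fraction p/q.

a_0 = 5: 5/1  (≤ bound)
a_1 = 1: 6/1  (≤ bound)
a_2 = 4: 29/5  (≤ bound)
a_3 = 1: 35/6  (≤ bound)
a_4 = 10: 379/65  (≤ bound)
a_5 = 1: 414/71  (≤ bound)
a_6 = 4: 2035/349  (≤ bound)
a_7 = 1: 2449/420  (> 371, stop)

2035/349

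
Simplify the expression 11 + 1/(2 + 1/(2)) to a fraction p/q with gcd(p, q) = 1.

57/5

a_0 = 11: 11/1
a_1 = 2: 23/2
a_2 = 2: 57/5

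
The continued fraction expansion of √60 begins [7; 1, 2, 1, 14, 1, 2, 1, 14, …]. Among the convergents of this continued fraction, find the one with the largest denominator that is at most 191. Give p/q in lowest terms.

List convergents until the denominator exceeds the bound:
a_0 = 7: 7/1  (≤ bound)
a_1 = 1: 8/1  (≤ bound)
a_2 = 2: 23/3  (≤ bound)
a_3 = 1: 31/4  (≤ bound)
a_4 = 14: 457/59  (≤ bound)
a_5 = 1: 488/63  (≤ bound)
a_6 = 2: 1433/185  (≤ bound)
a_7 = 1: 1921/248  (> 191, stop)

1433/185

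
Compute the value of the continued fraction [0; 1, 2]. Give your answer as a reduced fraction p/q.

Start with 2.
1 + 1/(2/1) = 1 + 1/2 = 3/2
0 + 1/(3/2) = 0 + 2/3 = 2/3

2/3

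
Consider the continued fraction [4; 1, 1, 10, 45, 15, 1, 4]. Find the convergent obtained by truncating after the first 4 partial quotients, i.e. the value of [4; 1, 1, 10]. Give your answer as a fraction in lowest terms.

Start with 10.
1 + 1/(10/1) = 1 + 1/10 = 11/10
1 + 1/(11/10) = 1 + 10/11 = 21/11
4 + 1/(21/11) = 4 + 11/21 = 95/21

95/21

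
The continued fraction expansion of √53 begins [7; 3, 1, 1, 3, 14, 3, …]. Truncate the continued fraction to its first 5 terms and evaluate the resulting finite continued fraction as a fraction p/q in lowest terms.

182/25

a_0 = 7: 7/1
a_1 = 3: 22/3
a_2 = 1: 29/4
a_3 = 1: 51/7
a_4 = 3: 182/25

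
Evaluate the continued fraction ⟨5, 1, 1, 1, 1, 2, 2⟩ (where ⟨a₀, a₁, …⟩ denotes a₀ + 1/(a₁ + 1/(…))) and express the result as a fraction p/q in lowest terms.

a_0 = 5: 5/1
a_1 = 1: 6/1
a_2 = 1: 11/2
a_3 = 1: 17/3
a_4 = 1: 28/5
a_5 = 2: 73/13
a_6 = 2: 174/31

174/31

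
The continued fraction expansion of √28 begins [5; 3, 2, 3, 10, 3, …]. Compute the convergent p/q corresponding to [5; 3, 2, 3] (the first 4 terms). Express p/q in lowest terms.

a_0 = 5: 5/1
a_1 = 3: 16/3
a_2 = 2: 37/7
a_3 = 3: 127/24

127/24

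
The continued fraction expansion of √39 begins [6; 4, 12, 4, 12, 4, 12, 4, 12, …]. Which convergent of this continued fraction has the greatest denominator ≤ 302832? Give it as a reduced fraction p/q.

764394/122401

List convergents until the denominator exceeds the bound:
a_0 = 6: 6/1  (≤ bound)
a_1 = 4: 25/4  (≤ bound)
a_2 = 12: 306/49  (≤ bound)
a_3 = 4: 1249/200  (≤ bound)
a_4 = 12: 15294/2449  (≤ bound)
a_5 = 4: 62425/9996  (≤ bound)
a_6 = 12: 764394/122401  (≤ bound)
a_7 = 4: 3120001/499600  (> 302832, stop)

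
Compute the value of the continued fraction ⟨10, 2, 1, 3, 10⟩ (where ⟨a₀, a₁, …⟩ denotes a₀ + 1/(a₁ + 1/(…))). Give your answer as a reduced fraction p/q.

1171/113

Start with 10.
3 + 1/(10/1) = 3 + 1/10 = 31/10
1 + 1/(31/10) = 1 + 10/31 = 41/31
2 + 1/(41/31) = 2 + 31/41 = 113/41
10 + 1/(113/41) = 10 + 41/113 = 1171/113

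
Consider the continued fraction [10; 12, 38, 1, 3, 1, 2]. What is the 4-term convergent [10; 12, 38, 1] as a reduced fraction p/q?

4729/469

a_0 = 10: 10/1
a_1 = 12: 121/12
a_2 = 38: 4608/457
a_3 = 1: 4729/469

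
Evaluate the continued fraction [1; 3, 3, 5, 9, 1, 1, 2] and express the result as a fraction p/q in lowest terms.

3377/2594

Work from the innermost term outward:
Start with 2.
1 + 1/(2/1) = 1 + 1/2 = 3/2
1 + 1/(3/2) = 1 + 2/3 = 5/3
9 + 1/(5/3) = 9 + 3/5 = 48/5
5 + 1/(48/5) = 5 + 5/48 = 245/48
3 + 1/(245/48) = 3 + 48/245 = 783/245
3 + 1/(783/245) = 3 + 245/783 = 2594/783
1 + 1/(2594/783) = 1 + 783/2594 = 3377/2594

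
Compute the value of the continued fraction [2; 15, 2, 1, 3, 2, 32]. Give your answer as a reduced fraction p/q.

Starting at the tail and folding back:
Start with 32.
2 + 1/(32/1) = 2 + 1/32 = 65/32
3 + 1/(65/32) = 3 + 32/65 = 227/65
1 + 1/(227/65) = 1 + 65/227 = 292/227
2 + 1/(292/227) = 2 + 227/292 = 811/292
15 + 1/(811/292) = 15 + 292/811 = 12457/811
2 + 1/(12457/811) = 2 + 811/12457 = 25725/12457

25725/12457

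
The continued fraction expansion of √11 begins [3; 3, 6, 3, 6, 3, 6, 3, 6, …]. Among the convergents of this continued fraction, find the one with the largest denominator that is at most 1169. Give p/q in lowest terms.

List convergents until the denominator exceeds the bound:
a_0 = 3: 3/1  (≤ bound)
a_1 = 3: 10/3  (≤ bound)
a_2 = 6: 63/19  (≤ bound)
a_3 = 3: 199/60  (≤ bound)
a_4 = 6: 1257/379  (≤ bound)
a_5 = 3: 3970/1197  (> 1169, stop)

1257/379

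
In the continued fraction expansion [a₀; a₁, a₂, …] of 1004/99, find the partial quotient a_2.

14

1004 ÷ 99 → quotient 10, remainder 14
99 ÷ 14 → quotient 7, remainder 1
14 ÷ 1 → quotient 14, remainder 0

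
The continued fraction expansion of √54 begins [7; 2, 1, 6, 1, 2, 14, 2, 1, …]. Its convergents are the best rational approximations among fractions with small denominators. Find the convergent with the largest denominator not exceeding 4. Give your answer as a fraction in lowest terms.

22/3

a_0 = 7: 7/1  (≤ bound)
a_1 = 2: 15/2  (≤ bound)
a_2 = 1: 22/3  (≤ bound)
a_3 = 6: 147/20  (> 4, stop)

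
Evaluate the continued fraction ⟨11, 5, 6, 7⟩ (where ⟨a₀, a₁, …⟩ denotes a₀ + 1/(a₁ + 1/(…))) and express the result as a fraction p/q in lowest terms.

Collapse the nested fraction from the inside out:
Start with 7.
6 + 1/(7/1) = 6 + 1/7 = 43/7
5 + 1/(43/7) = 5 + 7/43 = 222/43
11 + 1/(222/43) = 11 + 43/222 = 2485/222

2485/222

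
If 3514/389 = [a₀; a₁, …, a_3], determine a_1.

⌊3514/389⌋ = 9, remainder 13
⌊389/13⌋ = 29, remainder 12

29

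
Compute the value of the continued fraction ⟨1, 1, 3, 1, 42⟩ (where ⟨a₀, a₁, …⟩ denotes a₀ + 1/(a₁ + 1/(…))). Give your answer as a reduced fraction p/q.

Compute successive convergents:
a_0 = 1: 1/1
a_1 = 1: 2/1
a_2 = 3: 7/4
a_3 = 1: 9/5
a_4 = 42: 385/214

385/214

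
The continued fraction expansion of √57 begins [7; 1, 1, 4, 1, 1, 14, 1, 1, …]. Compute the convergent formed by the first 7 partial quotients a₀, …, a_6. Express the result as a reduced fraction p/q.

a_0 = 7: 7/1
a_1 = 1: 8/1
a_2 = 1: 15/2
a_3 = 4: 68/9
a_4 = 1: 83/11
a_5 = 1: 151/20
a_6 = 14: 2197/291

2197/291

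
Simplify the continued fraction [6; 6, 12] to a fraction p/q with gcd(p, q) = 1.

Use the convergent recurrence hₖ = aₖ·hₖ₋₁ + hₖ₋₂ (and likewise for the denominators kₖ):
a_0 = 6: 6/1
a_1 = 6: 37/6
a_2 = 12: 450/73

450/73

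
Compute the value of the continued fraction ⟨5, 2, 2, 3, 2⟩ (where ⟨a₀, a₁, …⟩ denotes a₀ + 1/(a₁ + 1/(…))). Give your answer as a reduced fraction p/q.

211/39

a_0 = 5: 5/1
a_1 = 2: 11/2
a_2 = 2: 27/5
a_3 = 3: 92/17
a_4 = 2: 211/39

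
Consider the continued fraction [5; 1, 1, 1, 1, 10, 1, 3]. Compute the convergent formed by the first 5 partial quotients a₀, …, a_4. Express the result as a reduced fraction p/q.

Start with 1.
1 + 1/(1/1) = 1 + 1/1 = 2/1
1 + 1/(2/1) = 1 + 1/2 = 3/2
1 + 1/(3/2) = 1 + 2/3 = 5/3
5 + 1/(5/3) = 5 + 3/5 = 28/5

28/5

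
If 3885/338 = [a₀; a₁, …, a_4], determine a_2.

3885 ÷ 338 → quotient 11, remainder 167
338 ÷ 167 → quotient 2, remainder 4
167 ÷ 4 → quotient 41, remainder 3

41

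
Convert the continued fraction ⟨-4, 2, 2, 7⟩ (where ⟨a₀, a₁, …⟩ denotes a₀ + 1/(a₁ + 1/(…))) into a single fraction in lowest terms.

-133/37

Work from the innermost term outward:
Start with 7.
2 + 1/(7/1) = 2 + 1/7 = 15/7
2 + 1/(15/7) = 2 + 7/15 = 37/15
-4 + 1/(37/15) = -4 + 15/37 = -133/37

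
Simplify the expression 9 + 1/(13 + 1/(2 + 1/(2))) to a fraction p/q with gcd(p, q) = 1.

608/67

a_0 = 9: 9/1
a_1 = 13: 118/13
a_2 = 2: 245/27
a_3 = 2: 608/67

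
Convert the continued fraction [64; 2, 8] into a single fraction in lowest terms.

Build up convergents one term at a time:
a_0 = 64: 64/1
a_1 = 2: 129/2
a_2 = 8: 1096/17

1096/17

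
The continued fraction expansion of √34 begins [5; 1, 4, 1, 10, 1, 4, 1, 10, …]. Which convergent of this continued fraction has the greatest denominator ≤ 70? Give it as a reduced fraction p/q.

a_0 = 5: 5/1  (≤ bound)
a_1 = 1: 6/1  (≤ bound)
a_2 = 4: 29/5  (≤ bound)
a_3 = 1: 35/6  (≤ bound)
a_4 = 10: 379/65  (≤ bound)
a_5 = 1: 414/71  (> 70, stop)

379/65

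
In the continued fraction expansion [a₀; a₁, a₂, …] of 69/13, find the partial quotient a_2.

⌊69/13⌋ = 5, remainder 4
⌊13/4⌋ = 3, remainder 1
⌊4/1⌋ = 4, remainder 0

4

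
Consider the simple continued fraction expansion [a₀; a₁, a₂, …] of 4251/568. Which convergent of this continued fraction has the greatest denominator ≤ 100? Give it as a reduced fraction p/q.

711/95

a_0 = 7: 7/1  (≤ bound)
a_1 = 2: 15/2  (≤ bound)
a_2 = 15: 232/31  (≤ bound)
a_3 = 3: 711/95  (≤ bound)
a_4 = 1: 943/126  (> 100, stop)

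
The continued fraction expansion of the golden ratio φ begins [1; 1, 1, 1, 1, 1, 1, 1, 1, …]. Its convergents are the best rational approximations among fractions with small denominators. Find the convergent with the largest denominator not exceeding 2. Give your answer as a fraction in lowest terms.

a_0 = 1: 1/1  (≤ bound)
a_1 = 1: 2/1  (≤ bound)
a_2 = 1: 3/2  (≤ bound)
a_3 = 1: 5/3  (> 2, stop)

3/2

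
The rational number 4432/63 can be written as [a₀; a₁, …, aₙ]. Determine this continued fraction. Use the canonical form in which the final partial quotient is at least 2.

Apply division with remainder until the remainder is 0:
4432 ÷ 63 → quotient 70, remainder 22
63 ÷ 22 → quotient 2, remainder 19
22 ÷ 19 → quotient 1, remainder 3
19 ÷ 3 → quotient 6, remainder 1
3 ÷ 1 → quotient 3, remainder 0

[70; 2, 1, 6, 3]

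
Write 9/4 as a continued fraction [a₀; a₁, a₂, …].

9 ÷ 4 → quotient 2, remainder 1
4 ÷ 1 → quotient 4, remainder 0

[2; 4]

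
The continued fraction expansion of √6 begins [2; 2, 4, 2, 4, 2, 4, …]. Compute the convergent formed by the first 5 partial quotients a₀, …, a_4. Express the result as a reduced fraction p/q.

Start with 4.
2 + 1/(4/1) = 2 + 1/4 = 9/4
4 + 1/(9/4) = 4 + 4/9 = 40/9
2 + 1/(40/9) = 2 + 9/40 = 89/40
2 + 1/(89/40) = 2 + 40/89 = 218/89

218/89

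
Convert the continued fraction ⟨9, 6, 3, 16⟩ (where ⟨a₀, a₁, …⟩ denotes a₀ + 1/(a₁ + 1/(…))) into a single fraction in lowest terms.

a_0 = 9: 9/1
a_1 = 6: 55/6
a_2 = 3: 174/19
a_3 = 16: 2839/310

2839/310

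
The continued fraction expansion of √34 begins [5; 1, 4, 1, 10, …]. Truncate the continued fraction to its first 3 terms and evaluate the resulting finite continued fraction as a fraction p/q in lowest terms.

Start with 4.
1 + 1/(4/1) = 1 + 1/4 = 5/4
5 + 1/(5/4) = 5 + 4/5 = 29/5

29/5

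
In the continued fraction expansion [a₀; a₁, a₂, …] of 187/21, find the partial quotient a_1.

Apply division with remainder until the remainder is 0:
⌊187/21⌋ = 8, remainder 19
⌊21/19⌋ = 1, remainder 2

1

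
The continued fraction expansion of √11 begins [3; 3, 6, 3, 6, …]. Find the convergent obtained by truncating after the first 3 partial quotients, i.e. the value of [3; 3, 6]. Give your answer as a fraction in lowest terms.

63/19

Use the convergent recurrence hₖ = aₖ·hₖ₋₁ + hₖ₋₂ (and likewise for the denominators kₖ):
a_0 = 3: 3/1
a_1 = 3: 10/3
a_2 = 6: 63/19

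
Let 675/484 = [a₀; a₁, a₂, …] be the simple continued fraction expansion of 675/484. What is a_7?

Apply division with remainder until the remainder is 0:
⌊675/484⌋ = 1, remainder 191
⌊484/191⌋ = 2, remainder 102
⌊191/102⌋ = 1, remainder 89
⌊102/89⌋ = 1, remainder 13
⌊89/13⌋ = 6, remainder 11
⌊13/11⌋ = 1, remainder 2
⌊11/2⌋ = 5, remainder 1
⌊2/1⌋ = 2, remainder 0

2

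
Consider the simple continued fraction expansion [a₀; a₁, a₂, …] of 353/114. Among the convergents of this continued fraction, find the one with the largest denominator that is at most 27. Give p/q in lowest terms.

List convergents until the denominator exceeds the bound:
a_0 = 3: 3/1  (≤ bound)
a_1 = 10: 31/10  (≤ bound)
a_2 = 2: 65/21  (≤ bound)
a_3 = 1: 96/31  (> 27, stop)

65/21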